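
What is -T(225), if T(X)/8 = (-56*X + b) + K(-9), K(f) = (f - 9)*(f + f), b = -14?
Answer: 98320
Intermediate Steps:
K(f) = 2*f*(-9 + f) (K(f) = (-9 + f)*(2*f) = 2*f*(-9 + f))
T(X) = 2480 - 448*X (T(X) = 8*((-56*X - 14) + 2*(-9)*(-9 - 9)) = 8*((-14 - 56*X) + 2*(-9)*(-18)) = 8*((-14 - 56*X) + 324) = 8*(310 - 56*X) = 2480 - 448*X)
-T(225) = -(2480 - 448*225) = -(2480 - 100800) = -1*(-98320) = 98320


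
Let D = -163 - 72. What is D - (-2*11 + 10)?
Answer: -223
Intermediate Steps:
D = -235
D - (-2*11 + 10) = -235 - (-2*11 + 10) = -235 - (-22 + 10) = -235 - 1*(-12) = -235 + 12 = -223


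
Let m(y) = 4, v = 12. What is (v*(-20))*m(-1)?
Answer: -960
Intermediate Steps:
(v*(-20))*m(-1) = (12*(-20))*4 = -240*4 = -960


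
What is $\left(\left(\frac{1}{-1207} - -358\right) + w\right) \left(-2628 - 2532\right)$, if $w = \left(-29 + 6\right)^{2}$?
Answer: $- \frac{5524337280}{1207} \approx -4.5769 \cdot 10^{6}$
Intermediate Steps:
$w = 529$ ($w = \left(-23\right)^{2} = 529$)
$\left(\left(\frac{1}{-1207} - -358\right) + w\right) \left(-2628 - 2532\right) = \left(\left(\frac{1}{-1207} - -358\right) + 529\right) \left(-2628 - 2532\right) = \left(\left(- \frac{1}{1207} + 358\right) + 529\right) \left(-5160\right) = \left(\frac{432105}{1207} + 529\right) \left(-5160\right) = \frac{1070608}{1207} \left(-5160\right) = - \frac{5524337280}{1207}$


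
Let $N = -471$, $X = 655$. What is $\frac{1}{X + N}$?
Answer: $\frac{1}{184} \approx 0.0054348$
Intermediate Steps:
$\frac{1}{X + N} = \frac{1}{655 - 471} = \frac{1}{184}$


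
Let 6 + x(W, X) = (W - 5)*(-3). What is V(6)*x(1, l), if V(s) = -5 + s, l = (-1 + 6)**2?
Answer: 6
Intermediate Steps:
l = 25 (l = 5**2 = 25)
x(W, X) = 9 - 3*W (x(W, X) = -6 + (W - 5)*(-3) = -6 + (-5 + W)*(-3) = -6 + (15 - 3*W) = 9 - 3*W)
V(6)*x(1, l) = (-5 + 6)*(9 - 3*1) = 1*(9 - 3) = 1*6 = 6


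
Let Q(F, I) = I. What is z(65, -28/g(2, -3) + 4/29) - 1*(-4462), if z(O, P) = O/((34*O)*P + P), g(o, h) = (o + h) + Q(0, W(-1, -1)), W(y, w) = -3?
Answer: 2042156659/457677 ≈ 4462.0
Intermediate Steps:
g(o, h) = -3 + h + o (g(o, h) = (o + h) - 3 = (h + o) - 3 = -3 + h + o)
z(O, P) = O/(P + 34*O*P) (z(O, P) = O/(34*O*P + P) = O/(P + 34*O*P))
z(65, -28/g(2, -3) + 4/29) - 1*(-4462) = 65/((-28/(-3 - 3 + 2) + 4/29)*(1 + 34*65)) - 1*(-4462) = 65/((-28/(-4) + 4*(1/29))*(1 + 2210)) + 4462 = 65/((-28*(-1/4) + 4/29)*2211) + 4462 = 65*(1/2211)/(7 + 4/29) + 4462 = 65*(1/2211)/(207/29) + 4462 = 65*(29/207)*(1/2211) + 4462 = 1885/457677 + 4462 = 2042156659/457677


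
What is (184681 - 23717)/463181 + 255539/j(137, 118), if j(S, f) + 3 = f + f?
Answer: 118398314171/107921173 ≈ 1097.1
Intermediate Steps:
j(S, f) = -3 + 2*f (j(S, f) = -3 + (f + f) = -3 + 2*f)
(184681 - 23717)/463181 + 255539/j(137, 118) = (184681 - 23717)/463181 + 255539/(-3 + 2*118) = 160964*(1/463181) + 255539/(-3 + 236) = 160964/463181 + 255539/233 = 118398314171/107921173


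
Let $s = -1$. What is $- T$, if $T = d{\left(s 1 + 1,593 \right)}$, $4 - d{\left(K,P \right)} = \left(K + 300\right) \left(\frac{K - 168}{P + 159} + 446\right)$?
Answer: $\frac{6285262}{47} \approx 1.3373 \cdot 10^{5}$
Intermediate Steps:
$d{\left(K,P \right)} = 4 - \left(300 + K\right) \left(446 + \frac{-168 + K}{159 + P}\right)$ ($d{\left(K,P \right)} = 4 - \left(K + 300\right) \left(\frac{K - 168}{P + 159} + 446\right) = 4 - \left(300 + K\right) \left(\frac{-168 + K}{159 + P} + 446\right) = 4 - \left(300 + K\right) \left(446 + \frac{-168 + K}{159 + P}\right)$)
$T = - \frac{6285262}{47}$ ($T = \frac{-21223164 - \left(\left(-1\right) 1 + 1\right)^{2} - 79341028 - 71046 \left(\left(-1\right) 1 + 1\right) - 446 \left(\left(-1\right) 1 + 1\right) 593}{159 + 593} = \frac{-21223164 - \left(-1 + 1\right)^{2} - 79341028 - 71046 \left(-1 + 1\right) - 446 \left(-1 + 1\right) 593}{752} = \frac{-21223164 - 0^{2} - 79341028 - 0 - 0 \cdot 593}{752} = \frac{-21223164 - 0 - 79341028 + 0 + 0}{752} = \frac{-21223164 + 0 - 79341028 + 0 + 0}{752} = \frac{1}{752} \left(-100564192\right) = - \frac{6285262}{47} \approx -1.3373 \cdot 10^{5}$)
$- T = \left(-1\right) \left(- \frac{6285262}{47}\right) = \frac{6285262}{47}$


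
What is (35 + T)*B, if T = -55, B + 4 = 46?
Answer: -840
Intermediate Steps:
B = 42 (B = -4 + 46 = 42)
(35 + T)*B = (35 - 55)*42 = -20*42 = -840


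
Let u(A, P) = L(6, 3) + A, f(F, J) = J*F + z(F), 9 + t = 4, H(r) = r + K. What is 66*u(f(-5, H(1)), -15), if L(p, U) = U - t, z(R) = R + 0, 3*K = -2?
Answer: 88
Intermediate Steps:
K = -⅔ (K = (⅓)*(-2) = -⅔ ≈ -0.66667)
z(R) = R
H(r) = -⅔ + r (H(r) = r - ⅔ = -⅔ + r)
t = -5 (t = -9 + 4 = -5)
L(p, U) = 5 + U (L(p, U) = U - 1*(-5) = U + 5 = 5 + U)
f(F, J) = F + F*J (f(F, J) = J*F + F = F*J + F = F + F*J)
u(A, P) = 8 + A (u(A, P) = (5 + 3) + A = 8 + A)
66*u(f(-5, H(1)), -15) = 66*(8 - 5*(1 + (-⅔ + 1))) = 66*(8 - 5*(1 + ⅓)) = 66*(8 - 5*4/3) = 66*(8 - 20/3) = 66*(4/3) = 88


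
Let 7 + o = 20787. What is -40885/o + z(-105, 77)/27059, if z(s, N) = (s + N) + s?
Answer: -221814191/112457204 ≈ -1.9724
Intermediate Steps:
z(s, N) = N + 2*s (z(s, N) = (N + s) + s = N + 2*s)
o = 20780 (o = -7 + 20787 = 20780)
-40885/o + z(-105, 77)/27059 = -40885/20780 + (77 + 2*(-105))/27059 = -40885*1/20780 + (77 - 210)*(1/27059) = -8177/4156 - 133*1/27059 = -8177/4156 - 133/27059 = -221814191/112457204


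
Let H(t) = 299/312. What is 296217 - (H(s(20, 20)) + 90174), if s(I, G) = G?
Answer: 4945009/24 ≈ 2.0604e+5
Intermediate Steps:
H(t) = 23/24 (H(t) = 299*(1/312) = 23/24)
296217 - (H(s(20, 20)) + 90174) = 296217 - (23/24 + 90174) = 296217 - 1*2164199/24 = 296217 - 2164199/24 = 4945009/24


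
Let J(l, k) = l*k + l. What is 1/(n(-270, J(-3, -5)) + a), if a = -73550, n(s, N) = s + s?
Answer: -1/74090 ≈ -1.3497e-5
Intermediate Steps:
J(l, k) = l + k*l (J(l, k) = k*l + l = l + k*l)
n(s, N) = 2*s
1/(n(-270, J(-3, -5)) + a) = 1/(2*(-270) - 73550) = 1/(-540 - 73550) = 1/(-74090) = -1/74090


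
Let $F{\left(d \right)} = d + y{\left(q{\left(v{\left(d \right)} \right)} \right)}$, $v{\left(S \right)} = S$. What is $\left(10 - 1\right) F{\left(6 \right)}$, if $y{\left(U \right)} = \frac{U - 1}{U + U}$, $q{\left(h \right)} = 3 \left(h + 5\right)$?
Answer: $\frac{642}{11} \approx 58.364$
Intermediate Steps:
$q{\left(h \right)} = 15 + 3 h$ ($q{\left(h \right)} = 3 \left(5 + h\right) = 15 + 3 h$)
$y{\left(U \right)} = \frac{-1 + U}{2 U}$
$F{\left(d \right)} = d + \frac{14 + 3 d}{2 \left(15 + 3 d\right)}$ ($F{\left(d \right)} = d + \frac{-1 + \left(15 + 3 d\right)}{2 \left(15 + 3 d\right)} = d + \frac{14 + 3 d}{2 \left(15 + 3 d\right)}$)
$\left(10 - 1\right) F{\left(6 \right)} = \left(10 - 1\right) \frac{14 + 6 \cdot 6^{2} + 33 \cdot 6}{6 \left(5 + 6\right)} = 9 \frac{14 + 6 \cdot 36 + 198}{6 \cdot 11} = 9 \cdot \frac{1}{6} \cdot \frac{1}{11} \left(14 + 216 + 198\right) = 9 \cdot \frac{1}{6} \cdot \frac{1}{11} \cdot 428 = 9 \cdot \frac{214}{33} = \frac{642}{11}$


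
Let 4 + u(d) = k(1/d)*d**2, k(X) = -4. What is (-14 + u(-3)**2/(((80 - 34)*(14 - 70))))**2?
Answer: 5541316/25921 ≈ 213.78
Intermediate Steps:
u(d) = -4 - 4*d**2
(-14 + u(-3)**2/(((80 - 34)*(14 - 70))))**2 = (-14 + (-4 - 4*(-3)**2)**2/(((80 - 34)*(14 - 70))))**2 = (-14 + (-4 - 4*9)**2/((46*(-56))))**2 = (-14 + (-4 - 36)**2/(-2576))**2 = (-14 + (-40)**2*(-1/2576))**2 = (-14 + 1600*(-1/2576))**2 = (-14 - 100/161)**2 = (-2354/161)**2 = 5541316/25921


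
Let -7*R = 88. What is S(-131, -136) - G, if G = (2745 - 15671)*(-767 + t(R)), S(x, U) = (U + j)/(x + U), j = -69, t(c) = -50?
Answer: -2819664509/267 ≈ -1.0561e+7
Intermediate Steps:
R = -88/7 (R = -1/7*88 = -88/7 ≈ -12.571)
S(x, U) = (-69 + U)/(U + x) (S(x, U) = (U - 69)/(x + U) = (-69 + U)/(U + x))
G = 10560542 (G = (2745 - 15671)*(-767 - 50) = -12926*(-817) = 10560542)
S(-131, -136) - G = (-69 - 136)/(-136 - 131) - 1*10560542 = -205/(-267) - 10560542 = -1/267*(-205) - 10560542 = 205/267 - 10560542 = -2819664509/267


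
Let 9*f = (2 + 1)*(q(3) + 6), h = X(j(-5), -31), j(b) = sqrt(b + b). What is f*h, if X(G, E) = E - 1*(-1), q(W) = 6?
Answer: -120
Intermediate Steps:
j(b) = sqrt(2)*sqrt(b) (j(b) = sqrt(2*b) = sqrt(2)*sqrt(b))
X(G, E) = 1 + E (X(G, E) = E + 1 = 1 + E)
h = -30 (h = 1 - 31 = -30)
f = 4 (f = ((2 + 1)*(6 + 6))/9 = (3*12)/9 = (1/9)*36 = 4)
f*h = 4*(-30) = -120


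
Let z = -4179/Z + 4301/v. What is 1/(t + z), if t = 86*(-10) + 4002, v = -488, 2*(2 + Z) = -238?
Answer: 59048/187047747 ≈ 0.00031568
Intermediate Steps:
Z = -121 (Z = -2 + (½)*(-238) = -2 - 119 = -121)
z = 1518931/59048 (z = -4179/(-121) + 4301/(-488) = -4179*(-1/121) + 4301*(-1/488) = 4179/121 - 4301/488 = 1518931/59048 ≈ 25.724)
t = 3142 (t = -860 + 4002 = 3142)
1/(t + z) = 1/(3142 + 1518931/59048) = 1/(187047747/59048) = 59048/187047747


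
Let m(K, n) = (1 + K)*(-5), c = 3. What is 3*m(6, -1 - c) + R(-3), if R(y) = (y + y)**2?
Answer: -69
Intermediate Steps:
m(K, n) = -5 - 5*K
R(y) = 4*y**2 (R(y) = (2*y)**2 = 4*y**2)
3*m(6, -1 - c) + R(-3) = 3*(-5 - 5*6) + 4*(-3)**2 = 3*(-5 - 30) + 4*9 = 3*(-35) + 36 = -105 + 36 = -69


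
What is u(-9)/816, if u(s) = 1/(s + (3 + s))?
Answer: -1/12240 ≈ -8.1699e-5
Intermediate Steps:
u(s) = 1/(3 + 2*s)
u(-9)/816 = 1/((3 + 2*(-9))*816) = (1/816)/(3 - 18) = (1/816)/(-15) = -1/15*1/816 = -1/12240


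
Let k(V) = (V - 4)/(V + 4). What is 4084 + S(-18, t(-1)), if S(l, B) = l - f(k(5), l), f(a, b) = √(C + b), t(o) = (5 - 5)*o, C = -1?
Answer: 4066 - I*√19 ≈ 4066.0 - 4.3589*I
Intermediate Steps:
k(V) = (-4 + V)/(4 + V)
t(o) = 0 (t(o) = 0*o = 0)
f(a, b) = √(-1 + b)
S(l, B) = l - √(-1 + l)
4084 + S(-18, t(-1)) = 4084 + (-18 - √(-1 - 18)) = 4084 + (-18 - √(-19)) = 4084 + (-18 - I*√19) = 4066 - I*√19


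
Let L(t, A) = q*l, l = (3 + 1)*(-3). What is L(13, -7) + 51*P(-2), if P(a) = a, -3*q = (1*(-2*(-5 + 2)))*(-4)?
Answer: -198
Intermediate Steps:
l = -12 (l = 4*(-3) = -12)
q = 8 (q = -1*(-2*(-5 + 2))*(-4)/3 = -1*(-2*(-3))*(-4)/3 = -1*6*(-4)/3 = -2*(-4) = -⅓*(-24) = 8)
L(t, A) = -96 (L(t, A) = 8*(-12) = -96)
L(13, -7) + 51*P(-2) = -96 + 51*(-2) = -96 - 102 = -198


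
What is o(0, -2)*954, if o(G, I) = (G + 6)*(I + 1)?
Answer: -5724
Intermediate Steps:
o(G, I) = (1 + I)*(6 + G) (o(G, I) = (6 + G)*(1 + I) = (1 + I)*(6 + G))
o(0, -2)*954 = (6 + 0 + 6*(-2) + 0*(-2))*954 = (6 + 0 - 12 + 0)*954 = -6*954 = -5724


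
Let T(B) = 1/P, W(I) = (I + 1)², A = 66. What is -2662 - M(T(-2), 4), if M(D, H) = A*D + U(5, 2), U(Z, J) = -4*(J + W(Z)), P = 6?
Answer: -2521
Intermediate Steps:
W(I) = (1 + I)²
T(B) = ⅙ (T(B) = 1/6 = ⅙)
U(Z, J) = -4*J - 4*(1 + Z)² (U(Z, J) = -4*(J + (1 + Z)²) = -4*J - 4*(1 + Z)²)
M(D, H) = -152 + 66*D (M(D, H) = 66*D + (-4*2 - 4*(1 + 5)²) = 66*D + (-8 - 4*6²) = 66*D + (-8 - 4*36) = 66*D + (-8 - 144) = 66*D - 152 = -152 + 66*D)
-2662 - M(T(-2), 4) = -2662 - (-152 + 66*(⅙)) = -2662 - (-152 + 11) = -2662 - 1*(-141) = -2662 + 141 = -2521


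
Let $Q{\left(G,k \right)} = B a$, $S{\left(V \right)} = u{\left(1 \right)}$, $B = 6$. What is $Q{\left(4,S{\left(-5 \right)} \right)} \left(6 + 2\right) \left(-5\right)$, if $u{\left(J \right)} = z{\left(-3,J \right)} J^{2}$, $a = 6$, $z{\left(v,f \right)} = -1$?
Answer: $-1440$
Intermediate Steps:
$u{\left(J \right)} = - J^{2}$
$S{\left(V \right)} = -1$ ($S{\left(V \right)} = - 1^{2} = \left(-1\right) 1 = -1$)
$Q{\left(G,k \right)} = 36$ ($Q{\left(G,k \right)} = 6 \cdot 6 = 36$)
$Q{\left(4,S{\left(-5 \right)} \right)} \left(6 + 2\right) \left(-5\right) = 36 \left(6 + 2\right) \left(-5\right) = 36 \cdot 8 \left(-5\right) = 36 \left(-40\right) = -1440$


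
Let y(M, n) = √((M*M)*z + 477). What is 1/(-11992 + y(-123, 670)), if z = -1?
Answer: -2998/35955679 - 3*I*√407/71911358 ≈ -8.338e-5 - 8.4163e-7*I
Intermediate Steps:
y(M, n) = √(477 - M²) (y(M, n) = √((M*M)*(-1) + 477) = √(M²*(-1) + 477) = √(-M² + 477) = √(477 - M²))
1/(-11992 + y(-123, 670)) = 1/(-11992 + √(477 - 1*(-123)²)) = 1/(-11992 + √(477 - 1*15129)) = 1/(-11992 + √(477 - 15129)) = 1/(-11992 + √(-14652)) = 1/(-11992 + 6*I*√407)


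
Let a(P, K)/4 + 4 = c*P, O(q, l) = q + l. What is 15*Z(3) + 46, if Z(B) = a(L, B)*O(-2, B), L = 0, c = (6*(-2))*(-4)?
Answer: -194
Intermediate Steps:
c = 48 (c = -12*(-4) = 48)
O(q, l) = l + q
a(P, K) = -16 + 192*P (a(P, K) = -16 + 4*(48*P) = -16 + 192*P)
Z(B) = 32 - 16*B (Z(B) = (-16 + 192*0)*(B - 2) = (-16 + 0)*(-2 + B) = -16*(-2 + B) = 32 - 16*B)
15*Z(3) + 46 = 15*(32 - 16*3) + 46 = 15*(32 - 48) + 46 = 15*(-16) + 46 = -240 + 46 = -194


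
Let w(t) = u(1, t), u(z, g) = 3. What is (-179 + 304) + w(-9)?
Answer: 128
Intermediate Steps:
w(t) = 3
(-179 + 304) + w(-9) = (-179 + 304) + 3 = 125 + 3 = 128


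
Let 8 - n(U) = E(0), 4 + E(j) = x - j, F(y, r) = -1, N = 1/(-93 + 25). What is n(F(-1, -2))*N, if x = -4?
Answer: -4/17 ≈ -0.23529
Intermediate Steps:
N = -1/68 (N = 1/(-68) = -1/68 ≈ -0.014706)
E(j) = -8 - j (E(j) = -4 + (-4 - j) = -8 - j)
n(U) = 16 (n(U) = 8 - (-8 - 1*0) = 8 - (-8 + 0) = 8 - 1*(-8) = 8 + 8 = 16)
n(F(-1, -2))*N = 16*(-1/68) = -4/17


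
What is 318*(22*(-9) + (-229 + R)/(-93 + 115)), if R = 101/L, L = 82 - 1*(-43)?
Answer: -91110816/1375 ≈ -66262.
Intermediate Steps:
L = 125 (L = 82 + 43 = 125)
R = 101/125 ≈ 0.80800
318*(22*(-9) + (-229 + R)/(-93 + 115)) = 318*(22*(-9) + (-229 + 101/125)/(-93 + 115)) = 318*(-198 - 28524/125/22) = 318*(-198 - 28524/125*1/22) = 318*(-198 - 14262/1375) = 318*(-286512/1375) = -91110816/1375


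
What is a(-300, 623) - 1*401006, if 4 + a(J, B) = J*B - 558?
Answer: -588468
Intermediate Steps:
a(J, B) = -562 + B*J (a(J, B) = -4 + (J*B - 558) = -4 + (B*J - 558) = -4 + (-558 + B*J) = -562 + B*J)
a(-300, 623) - 1*401006 = (-562 + 623*(-300)) - 1*401006 = (-562 - 186900) - 401006 = -187462 - 401006 = -588468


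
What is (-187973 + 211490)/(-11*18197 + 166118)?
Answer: -23517/34049 ≈ -0.69068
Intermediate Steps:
(-187973 + 211490)/(-11*18197 + 166118) = 23517/(-200167 + 166118) = 23517/(-34049) = 23517*(-1/34049) = -23517/34049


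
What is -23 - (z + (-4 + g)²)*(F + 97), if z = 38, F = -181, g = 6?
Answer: 3505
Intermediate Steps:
-23 - (z + (-4 + g)²)*(F + 97) = -23 - (38 + (-4 + 6)²)*(-181 + 97) = -23 - (38 + 2²)*(-84) = -23 - (38 + 4)*(-84) = -23 - 42*(-84) = -23 - 1*(-3528) = -23 + 3528 = 3505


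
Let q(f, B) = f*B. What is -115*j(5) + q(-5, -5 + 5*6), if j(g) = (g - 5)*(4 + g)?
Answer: -125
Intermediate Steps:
j(g) = (-5 + g)*(4 + g)
q(f, B) = B*f
-115*j(5) + q(-5, -5 + 5*6) = -115*(-20 + 5² - 1*5) + (-5 + 5*6)*(-5) = -115*(-20 + 25 - 5) + (-5 + 30)*(-5) = -115*0 + 25*(-5) = 0 - 125 = -125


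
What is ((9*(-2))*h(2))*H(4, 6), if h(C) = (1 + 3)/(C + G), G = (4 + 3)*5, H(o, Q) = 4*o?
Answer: -1152/37 ≈ -31.135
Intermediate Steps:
G = 35 (G = 7*5 = 35)
h(C) = 4/(35 + C) (h(C) = (1 + 3)/(C + 35) = 4/(35 + C))
((9*(-2))*h(2))*H(4, 6) = ((9*(-2))*(4/(35 + 2)))*(4*4) = -72/37*16 = -1152/37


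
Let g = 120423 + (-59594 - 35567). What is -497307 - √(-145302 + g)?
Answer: -497307 - 2*I*√30010 ≈ -4.9731e+5 - 346.47*I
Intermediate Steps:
g = 25262 (g = 120423 - 95161 = 25262)
-497307 - √(-145302 + g) = -497307 - √(-145302 + 25262) = -497307 - √(-120040) = -497307 - 2*I*√30010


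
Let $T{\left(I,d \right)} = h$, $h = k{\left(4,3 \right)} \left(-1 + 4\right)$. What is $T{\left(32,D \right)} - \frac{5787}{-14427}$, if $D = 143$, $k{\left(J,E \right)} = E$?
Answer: $\frac{15070}{1603} \approx 9.4011$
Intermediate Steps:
$h = 9$ ($h = 3 \left(-1 + 4\right) = 3 \cdot 3 = 9$)
$T{\left(I,d \right)} = 9$
$T{\left(32,D \right)} - \frac{5787}{-14427} = 9 - \frac{5787}{-14427} = 9 - - \frac{643}{1603} = 9 + \frac{643}{1603} = \frac{15070}{1603}$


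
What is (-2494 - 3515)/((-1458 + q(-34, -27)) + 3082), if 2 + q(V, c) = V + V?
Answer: -2003/518 ≈ -3.8668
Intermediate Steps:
q(V, c) = -2 + 2*V (q(V, c) = -2 + (V + V) = -2 + 2*V)
(-2494 - 3515)/((-1458 + q(-34, -27)) + 3082) = (-2494 - 3515)/((-1458 + (-2 + 2*(-34))) + 3082) = -6009/((-1458 + (-2 - 68)) + 3082) = -6009/((-1458 - 70) + 3082) = -6009/(-1528 + 3082) = -6009/1554 = -6009*1/1554 = -2003/518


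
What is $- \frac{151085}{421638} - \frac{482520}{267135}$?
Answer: $- \frac{16253923949}{7508951142} \approx -2.1646$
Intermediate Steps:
$- \frac{151085}{421638} - \frac{482520}{267135} = \left(-151085\right) \frac{1}{421638} - \frac{32168}{17809} = - \frac{151085}{421638} - \frac{32168}{17809} = - \frac{16253923949}{7508951142}$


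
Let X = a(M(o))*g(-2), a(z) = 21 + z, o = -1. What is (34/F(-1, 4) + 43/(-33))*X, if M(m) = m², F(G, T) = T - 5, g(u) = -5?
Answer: 11650/3 ≈ 3883.3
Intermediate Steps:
F(G, T) = -5 + T
X = -110 (X = (21 + (-1)²)*(-5) = (21 + 1)*(-5) = 22*(-5) = -110)
(34/F(-1, 4) + 43/(-33))*X = (34/(-5 + 4) + 43/(-33))*(-110) = (34/(-1) + 43*(-1/33))*(-110) = (34*(-1) - 43/33)*(-110) = (-34 - 43/33)*(-110) = -1165/33*(-110) = 11650/3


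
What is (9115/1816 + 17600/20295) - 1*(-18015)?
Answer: 12075868115/670104 ≈ 18021.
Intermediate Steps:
(9115/1816 + 17600/20295) - 1*(-18015) = (9115*(1/1816) + 17600*(1/20295)) + 18015 = (9115/1816 + 320/369) + 18015 = 3944555/670104 + 18015 = 12075868115/670104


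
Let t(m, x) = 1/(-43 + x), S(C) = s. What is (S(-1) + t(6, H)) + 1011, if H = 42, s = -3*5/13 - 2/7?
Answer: 91779/91 ≈ 1008.6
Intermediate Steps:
s = -131/91 (s = -15*1/13 - 2*⅐ = -15/13 - 2/7 = -131/91 ≈ -1.4396)
S(C) = -131/91
(S(-1) + t(6, H)) + 1011 = (-131/91 + 1/(-43 + 42)) + 1011 = (-131/91 + 1/(-1)) + 1011 = (-131/91 - 1) + 1011 = -222/91 + 1011 = 91779/91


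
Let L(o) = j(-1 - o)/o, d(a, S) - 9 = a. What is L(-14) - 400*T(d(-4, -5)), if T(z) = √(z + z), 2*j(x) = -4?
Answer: ⅐ - 400*√10 ≈ -1264.8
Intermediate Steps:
j(x) = -2 (j(x) = (½)*(-4) = -2)
d(a, S) = 9 + a
L(o) = -2/o
T(z) = √2*√z (T(z) = √(2*z) = √2*√z)
L(-14) - 400*T(d(-4, -5)) = -2/(-14) - 400*√2*√(9 - 4) = -2*(-1/14) - 400*√2*√5 = ⅐ - 400*√10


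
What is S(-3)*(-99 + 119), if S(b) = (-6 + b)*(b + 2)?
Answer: 180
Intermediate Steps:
S(b) = (-6 + b)*(2 + b)
S(-3)*(-99 + 119) = (-12 + (-3)² - 4*(-3))*(-99 + 119) = (-12 + 9 + 12)*20 = 9*20 = 180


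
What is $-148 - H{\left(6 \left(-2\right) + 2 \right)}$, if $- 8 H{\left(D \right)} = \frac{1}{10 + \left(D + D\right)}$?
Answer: $- \frac{11841}{80} \approx -148.01$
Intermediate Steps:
$H{\left(D \right)} = - \frac{1}{8 \left(10 + 2 D\right)}$ ($H{\left(D \right)} = - \frac{1}{8 \left(10 + \left(D + D\right)\right)} = - \frac{1}{8 \left(10 + 2 D\right)}$)
$-148 - H{\left(6 \left(-2\right) + 2 \right)} = -148 - - \frac{1}{80 + 16 \left(6 \left(-2\right) + 2\right)} = -148 - - \frac{1}{80 + 16 \left(-12 + 2\right)} = -148 - - \frac{1}{80 + 16 \left(-10\right)} = -148 - - \frac{1}{80 - 160} = -148 - - \frac{1}{-80} = -148 - \left(-1\right) \left(- \frac{1}{80}\right) = -148 - \frac{1}{80} = - \frac{11841}{80}$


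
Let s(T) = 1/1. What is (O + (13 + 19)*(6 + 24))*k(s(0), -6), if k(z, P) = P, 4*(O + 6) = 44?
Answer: -5790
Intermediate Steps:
O = 5 (O = -6 + (¼)*44 = -6 + 11 = 5)
s(T) = 1
(O + (13 + 19)*(6 + 24))*k(s(0), -6) = (5 + (13 + 19)*(6 + 24))*(-6) = (5 + 32*30)*(-6) = (5 + 960)*(-6) = 965*(-6) = -5790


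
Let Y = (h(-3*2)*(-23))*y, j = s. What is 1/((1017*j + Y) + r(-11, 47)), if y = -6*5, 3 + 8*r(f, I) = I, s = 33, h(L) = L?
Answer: 2/58853 ≈ 3.3983e-5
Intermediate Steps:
r(f, I) = -3/8 + I/8
j = 33
y = -30
Y = -4140 (Y = (-3*2*(-23))*(-30) = -6*(-23)*(-30) = 138*(-30) = -4140)
1/((1017*j + Y) + r(-11, 47)) = 1/((1017*33 - 4140) + (-3/8 + (⅛)*47)) = 1/((33561 - 4140) + (-3/8 + 47/8)) = 1/(29421 + 11/2) = 1/(58853/2) = 2/58853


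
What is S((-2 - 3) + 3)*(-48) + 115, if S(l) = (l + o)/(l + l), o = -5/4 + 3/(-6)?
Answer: 70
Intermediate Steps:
o = -7/4 (o = -5*1/4 + 3*(-1/6) = -5/4 - 1/2 = -7/4 ≈ -1.7500)
S(l) = (-7/4 + l)/(2*l) (S(l) = (l - 7/4)/(l + l) = (-7/4 + l)/((2*l)) = (-7/4 + l)*(1/(2*l)) = (-7/4 + l)/(2*l))
S((-2 - 3) + 3)*(-48) + 115 = ((-7 + 4*((-2 - 3) + 3))/(8*((-2 - 3) + 3)))*(-48) + 115 = ((-7 + 4*(-5 + 3))/(8*(-5 + 3)))*(-48) + 115 = ((1/8)*(-7 + 4*(-2))/(-2))*(-48) + 115 = ((1/8)*(-1/2)*(-7 - 8))*(-48) + 115 = ((1/8)*(-1/2)*(-15))*(-48) + 115 = (15/16)*(-48) + 115 = -45 + 115 = 70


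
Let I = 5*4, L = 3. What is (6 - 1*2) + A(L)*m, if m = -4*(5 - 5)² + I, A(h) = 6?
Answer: 124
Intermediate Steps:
I = 20
m = 20 (m = -4*(5 - 5)² + 20 = -4*0² + 20 = -4*0 + 20 = 0 + 20 = 20)
(6 - 1*2) + A(L)*m = (6 - 1*2) + 6*20 = (6 - 2) + 120 = 4 + 120 = 124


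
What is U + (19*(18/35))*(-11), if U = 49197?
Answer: 1718133/35 ≈ 49090.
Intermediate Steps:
U + (19*(18/35))*(-11) = 49197 + (19*(18/35))*(-11) = 49197 + (342/35)*(-11) = 49197 - 3762/35 = 1718133/35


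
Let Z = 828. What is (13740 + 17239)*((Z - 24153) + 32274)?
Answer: 277231071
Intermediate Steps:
(13740 + 17239)*((Z - 24153) + 32274) = (13740 + 17239)*((828 - 24153) + 32274) = 30979*(-23325 + 32274) = 30979*8949 = 277231071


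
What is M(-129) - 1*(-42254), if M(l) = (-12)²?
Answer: 42398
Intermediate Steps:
M(l) = 144
M(-129) - 1*(-42254) = 144 - 1*(-42254) = 144 + 42254 = 42398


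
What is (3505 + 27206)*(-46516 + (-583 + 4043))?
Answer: -1322292816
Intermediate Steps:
(3505 + 27206)*(-46516 + (-583 + 4043)) = 30711*(-46516 + 3460) = 30711*(-43056) = -1322292816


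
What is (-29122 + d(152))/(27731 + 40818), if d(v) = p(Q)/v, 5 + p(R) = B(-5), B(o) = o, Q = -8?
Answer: -2213277/5209724 ≈ -0.42484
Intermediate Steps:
p(R) = -10 (p(R) = -5 - 5 = -10)
d(v) = -10/v
(-29122 + d(152))/(27731 + 40818) = (-29122 - 10/152)/(27731 + 40818) = (-29122 - 10*1/152)/68549 = (-29122 - 5/76)*(1/68549) = -2213277/76*1/68549 = -2213277/5209724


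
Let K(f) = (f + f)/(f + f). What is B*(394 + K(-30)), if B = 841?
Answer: 332195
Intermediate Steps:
K(f) = 1 (K(f) = (2*f)/((2*f)) = (2*f)*(1/(2*f)) = 1)
B*(394 + K(-30)) = 841*(394 + 1) = 841*395 = 332195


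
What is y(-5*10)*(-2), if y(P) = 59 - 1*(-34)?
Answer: -186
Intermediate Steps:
y(P) = 93 (y(P) = 59 + 34 = 93)
y(-5*10)*(-2) = 93*(-2) = -186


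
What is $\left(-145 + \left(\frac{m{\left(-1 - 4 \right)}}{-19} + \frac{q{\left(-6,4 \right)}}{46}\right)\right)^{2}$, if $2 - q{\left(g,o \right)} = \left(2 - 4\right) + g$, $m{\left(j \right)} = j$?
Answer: $\frac{3988554025}{190969} \approx 20886.0$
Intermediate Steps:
$q{\left(g,o \right)} = 4 - g$ ($q{\left(g,o \right)} = 2 - \left(\left(2 - 4\right) + g\right) = 2 - \left(-2 + g\right) = 4 - g$)
$\left(-145 + \left(\frac{m{\left(-1 - 4 \right)}}{-19} + \frac{q{\left(-6,4 \right)}}{46}\right)\right)^{2} = \left(-145 + \left(\frac{-1 - 4}{-19} + \frac{4 - -6}{46}\right)\right)^{2} = \left(-145 + \left(\left(-1 - 4\right) \left(- \frac{1}{19}\right) + \left(4 + 6\right) \frac{1}{46}\right)\right)^{2} = \left(-145 + \left(\left(-5\right) \left(- \frac{1}{19}\right) + 10 \cdot \frac{1}{46}\right)\right)^{2} = \left(-145 + \left(\frac{5}{19} + \frac{5}{23}\right)\right)^{2} = \left(-145 + \frac{210}{437}\right)^{2} = \left(- \frac{63155}{437}\right)^{2} = \frac{3988554025}{190969}$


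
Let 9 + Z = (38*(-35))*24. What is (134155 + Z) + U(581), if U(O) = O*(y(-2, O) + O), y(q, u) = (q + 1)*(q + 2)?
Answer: 439787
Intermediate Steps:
y(q, u) = (1 + q)*(2 + q)
U(O) = O² (U(O) = O*((2 + (-2)² + 3*(-2)) + O) = O*((2 + 4 - 6) + O) = O*(0 + O) = O*O = O²)
Z = -31929 (Z = -9 + (38*(-35))*24 = -9 - 1330*24 = -9 - 31920 = -31929)
(134155 + Z) + U(581) = (134155 - 31929) + 581² = 102226 + 337561 = 439787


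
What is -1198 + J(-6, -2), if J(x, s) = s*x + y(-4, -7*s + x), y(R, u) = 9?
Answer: -1177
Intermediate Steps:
J(x, s) = 9 + s*x (J(x, s) = s*x + 9 = 9 + s*x)
-1198 + J(-6, -2) = -1198 + (9 - 2*(-6)) = -1198 + (9 + 12) = -1198 + 21 = -1177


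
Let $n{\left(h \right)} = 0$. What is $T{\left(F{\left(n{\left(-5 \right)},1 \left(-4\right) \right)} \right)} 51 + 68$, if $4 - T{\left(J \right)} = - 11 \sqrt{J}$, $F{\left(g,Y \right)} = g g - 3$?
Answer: $272 + 561 i \sqrt{3} \approx 272.0 + 971.68 i$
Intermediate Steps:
$F{\left(g,Y \right)} = -3 + g^{2}$ ($F{\left(g,Y \right)} = g^{2} - 3 = -3 + g^{2}$)
$T{\left(J \right)} = 4 + 11 \sqrt{J}$ ($T{\left(J \right)} = 4 - - 11 \sqrt{J} = 4 + 11 \sqrt{J}$)
$T{\left(F{\left(n{\left(-5 \right)},1 \left(-4\right) \right)} \right)} 51 + 68 = \left(4 + 11 \sqrt{-3 + 0^{2}}\right) 51 + 68 = \left(4 + 11 \sqrt{-3 + 0}\right) 51 + 68 = \left(4 + 11 \sqrt{-3}\right) 51 + 68 = \left(4 + 11 i \sqrt{3}\right) 51 + 68 = \left(204 + 561 i \sqrt{3}\right) + 68 = 272 + 561 i \sqrt{3}$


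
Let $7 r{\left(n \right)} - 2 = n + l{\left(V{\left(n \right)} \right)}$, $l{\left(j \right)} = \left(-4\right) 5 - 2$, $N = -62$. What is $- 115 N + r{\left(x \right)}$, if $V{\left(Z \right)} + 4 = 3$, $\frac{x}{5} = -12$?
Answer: $\frac{49830}{7} \approx 7118.6$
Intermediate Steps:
$x = -60$ ($x = 5 \left(-12\right) = -60$)
$V{\left(Z \right)} = -1$ ($V{\left(Z \right)} = -4 + 3 = -1$)
$l{\left(j \right)} = -22$ ($l{\left(j \right)} = -20 - 2 = -22$)
$r{\left(n \right)} = - \frac{20}{7} + \frac{n}{7}$ ($r{\left(n \right)} = \frac{2}{7} + \frac{n - 22}{7} = \frac{2}{7} + \frac{-22 + n}{7} = \frac{2}{7} + \left(- \frac{22}{7} + \frac{n}{7}\right) = - \frac{20}{7} + \frac{n}{7}$)
$- 115 N + r{\left(x \right)} = \left(-115\right) \left(-62\right) + \left(- \frac{20}{7} + \frac{1}{7} \left(-60\right)\right) = 7130 - \frac{80}{7} = \frac{49830}{7}$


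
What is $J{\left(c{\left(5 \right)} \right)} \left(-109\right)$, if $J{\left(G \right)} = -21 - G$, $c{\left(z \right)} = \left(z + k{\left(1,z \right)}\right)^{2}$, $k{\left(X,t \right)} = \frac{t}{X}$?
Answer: $13189$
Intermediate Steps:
$c{\left(z \right)} = 4 z^{2}$ ($c{\left(z \right)} = \left(z + \frac{z}{1}\right)^{2} = \left(z + z 1\right)^{2} = \left(z + z\right)^{2} = \left(2 z\right)^{2} = 4 z^{2}$)
$J{\left(c{\left(5 \right)} \right)} \left(-109\right) = \left(-21 - 4 \cdot 5^{2}\right) \left(-109\right) = \left(-21 - 4 \cdot 25\right) \left(-109\right) = \left(-21 - 100\right) \left(-109\right) = \left(-121\right) \left(-109\right) = 13189$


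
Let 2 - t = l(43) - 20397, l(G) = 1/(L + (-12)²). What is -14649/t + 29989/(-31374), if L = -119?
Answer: -6695888359/3999981069 ≈ -1.6740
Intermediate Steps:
l(G) = 1/25 (l(G) = 1/(-119 + (-12)²) = 1/(-119 + 144) = 1/25)
t = 509974/25 (t = 2 - (1/25 - 20397) = 2 - 1*(-509924/25) = 2 + 509924/25 = 509974/25 ≈ 20399.)
-14649/t + 29989/(-31374) = -14649/509974/25 + 29989/(-31374) = -14649*25/509974 + 29989*(-1/31374) = -366225/509974 - 29989/31374 = -6695888359/3999981069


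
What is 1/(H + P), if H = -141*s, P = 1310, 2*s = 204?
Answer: -1/13072 ≈ -7.6499e-5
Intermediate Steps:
s = 102 (s = (½)*204 = 102)
H = -14382 (H = -141*102 = -14382)
1/(H + P) = 1/(-14382 + 1310) = 1/(-13072) = -1/13072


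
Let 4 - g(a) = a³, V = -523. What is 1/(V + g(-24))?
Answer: 1/13305 ≈ 7.5160e-5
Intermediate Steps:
g(a) = 4 - a³
1/(V + g(-24)) = 1/(-523 + (4 - 1*(-24)³)) = 1/(-523 + (4 - 1*(-13824))) = 1/(-523 + (4 + 13824)) = 1/(-523 + 13828) = 1/13305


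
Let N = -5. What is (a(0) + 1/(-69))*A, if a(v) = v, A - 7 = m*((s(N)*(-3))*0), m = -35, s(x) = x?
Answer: -7/69 ≈ -0.10145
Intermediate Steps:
A = 7 (A = 7 - 35*(-5*(-3))*0 = 7 - 525*0 = 7 - 35*0 = 7 + 0 = 7)
(a(0) + 1/(-69))*A = (0 + 1/(-69))*7 = (0 - 1/69)*7 = -1/69*7 = -7/69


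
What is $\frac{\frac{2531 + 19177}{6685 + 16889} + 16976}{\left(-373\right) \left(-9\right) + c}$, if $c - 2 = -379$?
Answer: $\frac{33351161}{5854210} \approx 5.697$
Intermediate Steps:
$c = -377$ ($c = 2 - 379 = -377$)
$\frac{\frac{2531 + 19177}{6685 + 16889} + 16976}{\left(-373\right) \left(-9\right) + c} = \frac{\frac{2531 + 19177}{6685 + 16889} + 16976}{\left(-373\right) \left(-9\right) - 377} = \frac{\frac{21708}{23574} + 16976}{3357 - 377} = \frac{21708 \cdot \frac{1}{23574} + 16976}{2980} = \left(\frac{3618}{3929} + 16976\right) \frac{1}{2980} = \frac{66702322}{3929} \cdot \frac{1}{2980} = \frac{33351161}{5854210}$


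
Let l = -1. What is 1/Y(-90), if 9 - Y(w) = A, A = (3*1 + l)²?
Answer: ⅕ ≈ 0.20000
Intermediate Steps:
A = 4 (A = (3*1 - 1)² = (3 - 1)² = 2² = 4)
Y(w) = 5 (Y(w) = 9 - 1*4 = 9 - 4 = 5)
1/Y(-90) = 1/5 = ⅕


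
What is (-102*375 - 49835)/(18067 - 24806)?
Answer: 88085/6739 ≈ 13.071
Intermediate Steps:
(-102*375 - 49835)/(18067 - 24806) = (-38250 - 49835)/(-6739) = -88085*(-1/6739) = 88085/6739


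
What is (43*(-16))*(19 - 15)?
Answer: -2752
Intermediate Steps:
(43*(-16))*(19 - 15) = -688*4 = -2752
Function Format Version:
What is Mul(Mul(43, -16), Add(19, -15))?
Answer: -2752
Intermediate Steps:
Mul(Mul(43, -16), Add(19, -15)) = Mul(-688, 4) = -2752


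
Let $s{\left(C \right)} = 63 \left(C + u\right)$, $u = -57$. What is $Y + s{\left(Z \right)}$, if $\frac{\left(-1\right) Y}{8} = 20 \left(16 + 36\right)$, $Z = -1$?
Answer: $-11974$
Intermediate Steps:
$Y = -8320$ ($Y = - 8 \cdot 20 \left(16 + 36\right) = - 8 \cdot 20 \cdot 52 = \left(-8\right) 1040 = -8320$)
$s{\left(C \right)} = -3591 + 63 C$ ($s{\left(C \right)} = 63 \left(C - 57\right) = 63 \left(-57 + C\right) = -3591 + 63 C$)
$Y + s{\left(Z \right)} = -8320 + \left(-3591 + 63 \left(-1\right)\right) = -8320 - 3654 = -11974$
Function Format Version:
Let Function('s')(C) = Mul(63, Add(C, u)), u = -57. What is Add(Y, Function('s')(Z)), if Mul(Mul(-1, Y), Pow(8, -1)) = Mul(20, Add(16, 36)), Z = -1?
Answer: -11974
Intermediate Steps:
Y = -8320 (Y = Mul(-8, Mul(20, Add(16, 36))) = Mul(-8, Mul(20, 52)) = Mul(-8, 1040) = -8320)
Function('s')(C) = Add(-3591, Mul(63, C)) (Function('s')(C) = Mul(63, Add(C, -57)) = Mul(63, Add(-57, C)) = Add(-3591, Mul(63, C)))
Add(Y, Function('s')(Z)) = Add(-8320, Add(-3591, Mul(63, -1))) = Add(-8320, Add(-3591, -63)) = Add(-8320, -3654) = -11974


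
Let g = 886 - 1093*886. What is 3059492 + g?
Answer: 2091980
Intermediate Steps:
g = -967512 (g = 886 - 968398 = -967512)
3059492 + g = 3059492 - 967512 = 2091980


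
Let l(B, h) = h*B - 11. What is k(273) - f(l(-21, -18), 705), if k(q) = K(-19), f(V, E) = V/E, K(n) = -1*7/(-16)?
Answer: -937/11280 ≈ -0.083067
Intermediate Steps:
K(n) = 7/16 (K(n) = -7*(-1/16) = 7/16)
l(B, h) = -11 + B*h (l(B, h) = B*h - 11 = -11 + B*h)
k(q) = 7/16
k(273) - f(l(-21, -18), 705) = 7/16 - (-11 - 21*(-18))/705 = 7/16 - (-11 + 378)/705 = 7/16 - 367/705 = -937/11280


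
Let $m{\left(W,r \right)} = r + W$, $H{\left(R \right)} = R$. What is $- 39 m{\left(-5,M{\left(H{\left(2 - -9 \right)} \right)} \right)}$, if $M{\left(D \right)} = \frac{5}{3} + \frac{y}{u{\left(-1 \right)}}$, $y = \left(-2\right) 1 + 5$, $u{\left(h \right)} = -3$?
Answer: $169$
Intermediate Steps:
$y = 3$ ($y = -2 + 5 = 3$)
$M{\left(D \right)} = \frac{2}{3}$ ($M{\left(D \right)} = \frac{5}{3} + \frac{3}{-3} = 5 \cdot \frac{1}{3} + 3 \left(- \frac{1}{3}\right) = \frac{5}{3} - 1 = \frac{2}{3}$)
$m{\left(W,r \right)} = W + r$
$- 39 m{\left(-5,M{\left(H{\left(2 - -9 \right)} \right)} \right)} = - 39 \left(-5 + \frac{2}{3}\right) = \left(-39\right) \left(- \frac{13}{3}\right) = 169$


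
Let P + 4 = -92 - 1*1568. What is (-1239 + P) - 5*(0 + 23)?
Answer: -3018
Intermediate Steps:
P = -1664 (P = -4 + (-92 - 1*1568) = -4 + (-92 - 1568) = -4 - 1660 = -1664)
(-1239 + P) - 5*(0 + 23) = (-1239 - 1664) - 5*(0 + 23) = -2903 - 5*23 = -2903 - 115 = -3018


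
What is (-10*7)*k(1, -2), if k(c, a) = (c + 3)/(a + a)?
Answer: 70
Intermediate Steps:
k(c, a) = (3 + c)/(2*a) (k(c, a) = (3 + c)/((2*a)) = (3 + c)*(1/(2*a)) = (3 + c)/(2*a))
(-10*7)*k(1, -2) = (-10*7)*((½)*(3 + 1)/(-2)) = -35*(-1)*4/2 = -70*(-1) = 70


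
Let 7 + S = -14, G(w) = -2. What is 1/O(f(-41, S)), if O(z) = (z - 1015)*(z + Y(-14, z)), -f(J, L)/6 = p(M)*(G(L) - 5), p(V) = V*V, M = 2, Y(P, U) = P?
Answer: -1/130438 ≈ -7.6665e-6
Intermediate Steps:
S = -21 (S = -7 - 14 = -21)
p(V) = V²
f(J, L) = 168 (f(J, L) = -6*2²*(-2 - 5) = -24*(-7) = -6*(-28) = 168)
O(z) = (-1015 + z)*(-14 + z) (O(z) = (z - 1015)*(z - 14) = (-1015 + z)*(-14 + z))
1/O(f(-41, S)) = 1/(14210 + 168² - 1029*168) = 1/(14210 + 28224 - 172872) = 1/(-130438) = -1/130438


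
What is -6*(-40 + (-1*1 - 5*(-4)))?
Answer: 126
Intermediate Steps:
-6*(-40 + (-1*1 - 5*(-4))) = -6*(-40 + (-1 + 20)) = -6*(-40 + 19) = -6*(-21) = 126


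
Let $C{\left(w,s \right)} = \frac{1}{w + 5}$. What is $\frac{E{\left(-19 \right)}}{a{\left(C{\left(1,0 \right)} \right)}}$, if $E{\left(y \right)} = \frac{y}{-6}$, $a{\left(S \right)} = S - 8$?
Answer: $- \frac{19}{47} \approx -0.40426$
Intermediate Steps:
$C{\left(w,s \right)} = \frac{1}{5 + w}$
$a{\left(S \right)} = -8 + S$ ($a{\left(S \right)} = S - 8 = -8 + S$)
$E{\left(y \right)} = - \frac{y}{6}$ ($E{\left(y \right)} = y \left(- \frac{1}{6}\right) = - \frac{y}{6}$)
$\frac{E{\left(-19 \right)}}{a{\left(C{\left(1,0 \right)} \right)}} = \frac{\left(- \frac{1}{6}\right) \left(-19\right)}{-8 + \frac{1}{5 + 1}} = \frac{19}{6 \left(-8 + \frac{1}{6}\right)} = \frac{19}{6 \left(- \frac{47}{6}\right)} = \frac{19}{6} \left(- \frac{6}{47}\right) = - \frac{19}{47}$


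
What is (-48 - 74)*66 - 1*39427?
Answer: -47479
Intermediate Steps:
(-48 - 74)*66 - 1*39427 = -122*66 - 39427 = -8052 - 39427 = -47479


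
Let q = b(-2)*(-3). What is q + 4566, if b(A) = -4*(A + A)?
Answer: 4518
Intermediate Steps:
b(A) = -8*A
q = -48 (q = -8*(-2)*(-3) = 16*(-3) = -48)
q + 4566 = -48 + 4566 = 4518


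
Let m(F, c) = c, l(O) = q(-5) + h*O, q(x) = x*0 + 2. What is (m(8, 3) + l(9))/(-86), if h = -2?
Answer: 13/86 ≈ 0.15116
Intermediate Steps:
q(x) = 2 (q(x) = 0 + 2 = 2)
l(O) = 2 - 2*O
(m(8, 3) + l(9))/(-86) = (3 + (2 - 2*9))/(-86) = -(3 + (2 - 18))/86 = -(3 - 16)/86 = -1/86*(-13) = 13/86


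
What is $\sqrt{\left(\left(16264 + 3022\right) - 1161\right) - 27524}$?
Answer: $i \sqrt{9399} \approx 96.948 i$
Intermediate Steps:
$\sqrt{\left(\left(16264 + 3022\right) - 1161\right) - 27524} = \sqrt{\left(19286 - 1161\right) - 27524} = \sqrt{18125 - 27524} = \sqrt{-9399} = i \sqrt{9399}$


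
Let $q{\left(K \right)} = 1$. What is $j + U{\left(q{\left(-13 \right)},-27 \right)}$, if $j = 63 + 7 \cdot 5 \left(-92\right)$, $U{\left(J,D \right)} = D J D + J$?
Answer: $-2427$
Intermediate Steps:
$U{\left(J,D \right)} = J + J D^{2}$ ($U{\left(J,D \right)} = J D^{2} + J = J + J D^{2}$)
$j = -3157$ ($j = 63 + 35 \left(-92\right) = 63 - 3220 = -3157$)
$j + U{\left(q{\left(-13 \right)},-27 \right)} = -3157 + 1 \left(1 + \left(-27\right)^{2}\right) = -3157 + 1 \left(1 + 729\right) = -3157 + 1 \cdot 730 = -3157 + 730 = -2427$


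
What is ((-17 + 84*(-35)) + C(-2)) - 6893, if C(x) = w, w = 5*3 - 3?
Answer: -9838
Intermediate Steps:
w = 12 (w = 15 - 3 = 12)
C(x) = 12
((-17 + 84*(-35)) + C(-2)) - 6893 = ((-17 + 84*(-35)) + 12) - 6893 = ((-17 - 2940) + 12) - 6893 = (-2957 + 12) - 6893 = -2945 - 6893 = -9838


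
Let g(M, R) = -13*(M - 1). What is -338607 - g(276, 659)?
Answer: -335032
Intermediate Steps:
g(M, R) = 13 - 13*M (g(M, R) = -13*(-1 + M) = 13 - 13*M)
-338607 - g(276, 659) = -338607 - (13 - 13*276) = -338607 - (13 - 3588) = -338607 - 1*(-3575) = -338607 + 3575 = -335032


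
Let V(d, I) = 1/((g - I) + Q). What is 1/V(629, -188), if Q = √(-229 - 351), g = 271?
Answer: 459 + 2*I*√145 ≈ 459.0 + 24.083*I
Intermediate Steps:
Q = 2*I*√145 (Q = √(-580) = 2*I*√145 ≈ 24.083*I)
V(d, I) = 1/(271 - I + 2*I*√145) (V(d, I) = 1/((271 - I) + 2*I*√145) = 1/(271 - I + 2*I*√145))
1/V(629, -188) = 1/(1/(271 - 1*(-188) + 2*I*√145)) = 1/(1/(271 + 188 + 2*I*√145)) = 1/(1/(459 + 2*I*√145)) = 459 + 2*I*√145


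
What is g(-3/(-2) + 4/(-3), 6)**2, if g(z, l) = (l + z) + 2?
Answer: 2401/36 ≈ 66.694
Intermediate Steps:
g(z, l) = 2 + l + z
g(-3/(-2) + 4/(-3), 6)**2 = (2 + 6 + (-3/(-2) + 4/(-3)))**2 = (2 + 6 + (-3*(-1/2) + 4*(-1/3)))**2 = (2 + 6 + (3/2 - 4/3))**2 = (2 + 6 + 1/6)**2 = (49/6)**2 = 2401/36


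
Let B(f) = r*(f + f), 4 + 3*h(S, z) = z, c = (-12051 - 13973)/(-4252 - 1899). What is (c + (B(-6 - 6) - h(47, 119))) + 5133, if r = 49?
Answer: 72389228/18453 ≈ 3922.9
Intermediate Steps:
c = 26024/6151 (c = -26024/(-6151) = -26024*(-1/6151) = 26024/6151 ≈ 4.2309)
h(S, z) = -4/3 + z/3
B(f) = 98*f (B(f) = 49*(f + f) = 49*(2*f) = 98*f)
(c + (B(-6 - 6) - h(47, 119))) + 5133 = (26024/6151 + (98*(-6 - 6) - (-4/3 + (⅓)*119))) + 5133 = (26024/6151 + (98*(-12) - (-4/3 + 119/3))) + 5133 = (26024/6151 + (-1176 - 1*115/3)) + 5133 = (26024/6151 + (-1176 - 115/3)) + 5133 = (26024/6151 - 3643/3) + 5133 = -22330021/18453 + 5133 = 72389228/18453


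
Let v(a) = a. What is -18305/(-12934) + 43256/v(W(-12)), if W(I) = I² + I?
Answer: 140472341/426822 ≈ 329.11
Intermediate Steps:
W(I) = I + I²
-18305/(-12934) + 43256/v(W(-12)) = -18305/(-12934) + 43256/((-12*(1 - 12))) = -18305*(-1/12934) + 43256/((-12*(-11))) = 18305/12934 + 43256/132 = 18305/12934 + 43256*(1/132) = 18305/12934 + 10814/33 = 140472341/426822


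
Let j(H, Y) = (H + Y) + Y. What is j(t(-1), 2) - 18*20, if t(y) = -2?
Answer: -358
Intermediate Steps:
j(H, Y) = H + 2*Y
j(t(-1), 2) - 18*20 = (-2 + 2*2) - 18*20 = (-2 + 4) - 360 = 2 - 360 = -358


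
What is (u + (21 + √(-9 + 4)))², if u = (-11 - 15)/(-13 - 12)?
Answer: 300476/625 + 1102*I*√5/25 ≈ 480.76 + 98.566*I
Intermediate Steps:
u = 26/25 (u = -26/(-25) = -26*(-1/25) = 26/25 ≈ 1.0400)
(u + (21 + √(-9 + 4)))² = (26/25 + (21 + √(-9 + 4)))² = (26/25 + (21 + √(-5)))² = (26/25 + (21 + I*√5))² = (551/25 + I*√5)²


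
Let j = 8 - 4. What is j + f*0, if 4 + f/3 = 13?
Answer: 4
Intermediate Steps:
f = 27 (f = -12 + 3*13 = -12 + 39 = 27)
j = 4
j + f*0 = 4 + 27*0 = 4 + 0 = 4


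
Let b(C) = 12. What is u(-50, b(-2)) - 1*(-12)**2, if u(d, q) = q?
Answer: -132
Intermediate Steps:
u(-50, b(-2)) - 1*(-12)**2 = 12 - 1*(-12)**2 = 12 - 1*144 = 12 - 144 = -132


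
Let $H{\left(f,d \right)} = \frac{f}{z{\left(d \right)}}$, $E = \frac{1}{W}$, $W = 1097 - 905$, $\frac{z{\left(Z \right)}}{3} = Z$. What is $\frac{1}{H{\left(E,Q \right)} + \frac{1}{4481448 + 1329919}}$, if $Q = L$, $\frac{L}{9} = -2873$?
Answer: $\frac{86552361514944}{9082265} \approx 9.5298 \cdot 10^{6}$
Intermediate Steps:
$L = -25857$ ($L = 9 \left(-2873\right) = -25857$)
$z{\left(Z \right)} = 3 Z$
$Q = -25857$
$W = 192$
$E = \frac{1}{192} \approx 0.0052083$
$H{\left(f,d \right)} = \frac{f}{3 d}$
$\frac{1}{H{\left(E,Q \right)} + \frac{1}{4481448 + 1329919}} = \frac{1}{\frac{1}{3} \cdot \frac{1}{192} \frac{1}{-25857} + \frac{1}{4481448 + 1329919}} = \frac{1}{\frac{1}{3} \cdot \frac{1}{192} \left(- \frac{1}{25857}\right) + \frac{1}{5811367}} = \frac{1}{- \frac{1}{14893632} + \frac{1}{5811367}} = \frac{1}{\frac{9082265}{86552361514944}} = \frac{86552361514944}{9082265}$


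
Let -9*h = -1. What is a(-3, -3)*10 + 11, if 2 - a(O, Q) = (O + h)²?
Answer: -4249/81 ≈ -52.457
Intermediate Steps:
h = ⅑ (h = -⅑*(-1) = ⅑ ≈ 0.11111)
a(O, Q) = 2 - (⅑ + O)² (a(O, Q) = 2 - (O + ⅑)² = 2 - (⅑ + O)²)
a(-3, -3)*10 + 11 = (2 - (1 + 9*(-3))²/81)*10 + 11 = (2 - (1 - 27)²/81)*10 + 11 = (2 - 1/81*(-26)²)*10 + 11 = (2 - 1/81*676)*10 + 11 = (2 - 676/81)*10 + 11 = -514/81*10 + 11 = -5140/81 + 11 = -4249/81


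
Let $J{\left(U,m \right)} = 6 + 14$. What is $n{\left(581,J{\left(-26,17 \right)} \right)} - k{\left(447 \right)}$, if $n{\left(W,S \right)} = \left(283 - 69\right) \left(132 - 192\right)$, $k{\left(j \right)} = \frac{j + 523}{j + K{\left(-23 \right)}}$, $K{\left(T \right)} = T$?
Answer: $- \frac{2722565}{212} \approx -12842.0$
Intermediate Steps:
$J{\left(U,m \right)} = 20$
$k{\left(j \right)} = \frac{523 + j}{-23 + j}$ ($k{\left(j \right)} = \frac{j + 523}{j - 23} = \frac{523 + j}{-23 + j}$)
$n{\left(W,S \right)} = -12840$ ($n{\left(W,S \right)} = 214 \left(-60\right) = -12840$)
$n{\left(581,J{\left(-26,17 \right)} \right)} - k{\left(447 \right)} = -12840 - \frac{523 + 447}{-23 + 447} = -12840 - \frac{1}{424} \cdot 970 = -12840 - \frac{485}{212} = - \frac{2722565}{212}$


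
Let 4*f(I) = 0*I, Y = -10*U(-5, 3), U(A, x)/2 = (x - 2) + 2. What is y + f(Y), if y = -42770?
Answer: -42770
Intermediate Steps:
U(A, x) = 2*x (U(A, x) = 2*((x - 2) + 2) = 2*((-2 + x) + 2) = 2*x)
Y = -60 (Y = -20*3 = -10*6 = -60)
f(I) = 0 (f(I) = (0*I)/4 = (¼)*0 = 0)
y + f(Y) = -42770 + 0 = -42770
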